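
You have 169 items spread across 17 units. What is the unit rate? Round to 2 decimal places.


Total items = 169
Number of units = 17
Unit rate = 169 / 17
= 9.94 items per unit

9.94


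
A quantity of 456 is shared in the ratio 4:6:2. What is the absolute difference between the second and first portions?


Total parts = 4 + 6 + 2 = 12
Value per part = 456 / 12 = 38
Shares: 4*38=152, 6*38=228, 2*38=76
Second share = 228, first share = 152
Difference = |228 - 152| = 76

76


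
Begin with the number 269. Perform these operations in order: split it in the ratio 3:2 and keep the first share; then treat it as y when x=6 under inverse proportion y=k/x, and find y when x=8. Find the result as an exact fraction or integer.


Start with 269.
Step 1: Split 3:2, first share = 269 * 3/5 = 807/5
Step 2: Inverse prop: k = (807/5)*6; new y = k/8 = 807/5*6/8 = 2421/20
Final result = 2421/20

2421/20


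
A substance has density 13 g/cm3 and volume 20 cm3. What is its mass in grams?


Using mass = density * volume
Density = 13 g/cm3
Volume = 20 cm3
Mass = 13 * 20
= 260 g

260


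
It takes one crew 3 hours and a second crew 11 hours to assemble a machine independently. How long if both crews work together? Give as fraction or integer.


Rate of A = 1/3 job per hour
Rate of B = 1/11 job per hour
Combined rate = 1/3 + 1/11
Find common denominator: (11 + 3)/(3*11) = 14/33
Combined rate = 14/33 job per hour
Time together = 1 / (14/33) = 33/14 hours

33/14


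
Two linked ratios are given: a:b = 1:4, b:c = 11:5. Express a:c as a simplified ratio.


Given a:b = 1:4 and b:c = 11:5
Make b consistent. Multiply first ratio by 11: a:b = 11:44
Multiply second ratio by 4: b:c = 44:20
Now b = 44 in both, so a:b:c = 11:44:20
Therefore a:c = 11:20
Simplify by GCD: a:c = 11:20

11:20


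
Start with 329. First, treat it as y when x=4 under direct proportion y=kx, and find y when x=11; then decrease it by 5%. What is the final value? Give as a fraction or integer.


Start with 329.
Step 1: Direct prop: k = (329)/4; new y = k*11 = 329*11/4 = 3619/4
Step 2: Decrease by 5%: 3619/4 * 95/100 = 68761/80
Final result = 68761/80

68761/80


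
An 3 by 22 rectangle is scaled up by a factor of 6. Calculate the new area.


Original dimensions: 3 x 22
Enlargement factor = 6
New width = 3 * 6 = 18
New height = 22 * 6 = 132
New area = 18 * 132 = 2376

2376


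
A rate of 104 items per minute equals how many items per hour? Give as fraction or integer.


Converting from per minute to per hour
Rate = 104 items per minute
Multiply by 60: 104 * 60
= 6240 items per hour

6240


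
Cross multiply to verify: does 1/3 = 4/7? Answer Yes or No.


Cross multiply to check 1/3 = 4/7
Left cross product: 1 * 7 = 7
Right cross product: 3 * 4 = 12
7 != 12
Not equal, so proportions differ => No

No


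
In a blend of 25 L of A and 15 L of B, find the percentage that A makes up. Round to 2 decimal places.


Volume of A = 25 L
Volume of B = 15 L
Total volume = 25 + 15 = 40 L
Percentage of A = (25/40) * 100
= 62.50%

62.50


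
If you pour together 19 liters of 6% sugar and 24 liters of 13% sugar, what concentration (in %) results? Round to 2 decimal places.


Solute in mixture 1 = 6% of 19 L = 19*6/100 = 57/50 L
Solute in mixture 2 = 13% of 24 L = 24*13/100 = 78/25 L
Total solute = 57/50 + 78/25 = 213/50 L
Total volume = 19 + 24 = 43 L
Final concentration = 213/50/43 * 100 = 9.91%

9.91


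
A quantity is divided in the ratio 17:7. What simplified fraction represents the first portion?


Total parts = 17 + 7 = 24
First part fraction = 17/24
Simplify: 17/24 = 17/24

17/24


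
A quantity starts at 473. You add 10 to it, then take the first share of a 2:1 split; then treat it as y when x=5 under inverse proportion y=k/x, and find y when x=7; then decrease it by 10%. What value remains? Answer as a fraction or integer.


Start with 473.
Step 1: Add 10: 473+10=483; split 2:1 first = 483*2/3 = 322
Step 2: Inverse prop: k = (322)*5; new y = k/7 = 322*5/7 = 230
Step 3: Decrease by 10%: 230 * 90/100 = 207
Final result = 207

207


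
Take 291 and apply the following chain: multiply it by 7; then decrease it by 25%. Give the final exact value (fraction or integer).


Start with 291.
Step 1: Multiply by 7: 291 * 7 = 2037
Step 2: Decrease by 25%: 2037 * 75/100 = 6111/4
Final result = 6111/4

6111/4


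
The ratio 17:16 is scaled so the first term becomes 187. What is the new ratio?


Original ratio: 17:16
First term target: 187
Scale factor = 187 / 17 = 11
Multiply second term: 16 * 11 = 176
Equivalent ratio = 187:176

187:176


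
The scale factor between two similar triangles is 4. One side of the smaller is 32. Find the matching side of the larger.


Similar triangles have proportional sides
Scale factor = 4
Smaller side = 32
Corresponding larger side = 32 * 4
= 128

128


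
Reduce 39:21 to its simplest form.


Find GCD(39, 21)
GCD = 3
Divide both by 3: 39/3 = 13, 21/3 = 7
Simplified ratio = 13:7

13:7


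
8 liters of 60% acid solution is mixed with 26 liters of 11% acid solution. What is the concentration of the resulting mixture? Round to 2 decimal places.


Solute in mixture 1 = 60% of 8 L = 8*60/100 = 24/5 L
Solute in mixture 2 = 11% of 26 L = 26*11/100 = 143/50 L
Total solute = 24/5 + 143/50 = 383/50 L
Total volume = 8 + 26 = 34 L
Final concentration = 383/50/34 * 100 = 22.53%

22.53


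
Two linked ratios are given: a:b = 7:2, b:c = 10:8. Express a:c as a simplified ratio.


Given a:b = 7:2 and b:c = 10:8
Make b consistent. Multiply first ratio by 10: a:b = 70:20
Multiply second ratio by 2: b:c = 20:16
Now b = 20 in both, so a:b:c = 70:20:16
Therefore a:c = 70:16
Simplify by GCD: a:c = 35:8

35:8


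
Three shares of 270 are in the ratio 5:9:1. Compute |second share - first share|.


Total parts = 5 + 9 + 1 = 15
Value per part = 270 / 15 = 18
Shares: 5*18=90, 9*18=162, 1*18=18
Second share = 162, first share = 90
Difference = |162 - 90| = 72

72


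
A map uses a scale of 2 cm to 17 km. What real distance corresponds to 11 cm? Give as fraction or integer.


Map scale: 2 cm = 17 km
Measured distance on map = 11 cm
Set up proportion: 11 * 17 / 2
= 187 / 2
= 187/2 km

187/2


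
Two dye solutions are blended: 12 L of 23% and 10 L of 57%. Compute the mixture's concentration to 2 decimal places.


Solute in mixture 1 = 23% of 12 L = 12*23/100 = 69/25 L
Solute in mixture 2 = 57% of 10 L = 10*57/100 = 57/10 L
Total solute = 69/25 + 57/10 = 423/50 L
Total volume = 12 + 10 = 22 L
Final concentration = 423/50/22 * 100 = 38.45%

38.45


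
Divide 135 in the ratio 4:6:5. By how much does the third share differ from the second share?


Total parts = 4 + 6 + 5 = 15
Value per part = 135 / 15 = 9
Shares: 4*9=36, 6*9=54, 5*9=45
Third share = 45, second share = 54
Difference = |45 - 54| = 9

9


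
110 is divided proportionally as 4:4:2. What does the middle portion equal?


Ratio = 4:4:2
Total parts = 4 + 4 + 2 = 10
Value per part = 110 / 10 = 11
First share = 4 * 11 = 44
Middle share = 4 * 11 = 44
Third share = 2 * 11 = 22

44


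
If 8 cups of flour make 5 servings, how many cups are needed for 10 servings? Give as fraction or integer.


Original: 8 cups for 5 servings
Target servings = 10
Scaling factor = 10/5
New amount = 8 * 10/5
= 80/5
= 16 cups

16


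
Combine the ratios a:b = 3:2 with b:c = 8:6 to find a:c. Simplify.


Given a:b = 3:2 and b:c = 8:6
Make b consistent. Multiply first ratio by 8: a:b = 24:16
Multiply second ratio by 2: b:c = 16:12
Now b = 16 in both, so a:b:c = 24:16:12
Therefore a:c = 24:12
Simplify by GCD: a:c = 2:1

2:1


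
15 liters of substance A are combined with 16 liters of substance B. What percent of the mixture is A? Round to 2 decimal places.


Volume of A = 15 L
Volume of B = 16 L
Total volume = 15 + 16 = 31 L
Percentage of A = (15/31) * 100
= 48.39%

48.39


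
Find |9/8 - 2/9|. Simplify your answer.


Simplify: 9/8 = 9/8 and 2/9 = 2/9
Find common denominator: LCD = 72
Convert: 81/72 and 16/72
Difference = |81 - 16|/72 = 65/72
Simplified = 65/72

65/72


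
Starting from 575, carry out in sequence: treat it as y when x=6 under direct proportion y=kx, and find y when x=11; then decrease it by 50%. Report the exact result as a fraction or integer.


Start with 575.
Step 1: Direct prop: k = (575)/6; new y = k*11 = 575*11/6 = 6325/6
Step 2: Decrease by 50%: 6325/6 * 50/100 = 6325/12
Final result = 6325/12

6325/12


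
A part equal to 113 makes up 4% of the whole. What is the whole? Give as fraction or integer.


Given: 113 is 4% of the whole
Set up: 113 = 4/100 * whole
whole = 113 * 100 / 4
whole = 11300 / 4
whole = 2825

2825


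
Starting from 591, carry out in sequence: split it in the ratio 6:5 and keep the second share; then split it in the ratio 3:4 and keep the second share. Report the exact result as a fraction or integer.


Start with 591.
Step 1: Split 6:5, second share = 591 * 5/11 = 2955/11
Step 2: Split 3:4, second share = 2955/11 * 4/7 = 11820/77
Final result = 11820/77

11820/77


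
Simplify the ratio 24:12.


Find GCD(24, 12)
GCD = 12
Divide both by 12: 24/12 = 2, 12/12 = 1
Simplified ratio = 2:1

2:1


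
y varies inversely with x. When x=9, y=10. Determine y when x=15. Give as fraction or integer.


Inverse proportion: y = k/x
Find k: k = 9 * 10 = 90
Compute y at x=15: y = 90/15
y = 6

6


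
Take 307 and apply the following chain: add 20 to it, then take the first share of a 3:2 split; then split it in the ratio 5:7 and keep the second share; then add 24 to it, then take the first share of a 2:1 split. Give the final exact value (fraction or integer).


Start with 307.
Step 1: Add 20: 307+20=327; split 3:2 first = 327*3/5 = 981/5
Step 2: Split 5:7, second share = 981/5 * 7/12 = 2289/20
Step 3: Add 24: 2289/20+24=2769/20; split 2:1 first = 2769/20*2/3 = 923/10
Final result = 923/10

923/10


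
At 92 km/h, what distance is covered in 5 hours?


Using distance = speed * time
Speed = 92 km/h
Time = 5 hours
Distance = 92 * 5
= 460 km

460


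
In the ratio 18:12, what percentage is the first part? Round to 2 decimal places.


Total parts = 18 + 12 = 30
First part fraction = 18/30
Percentage = (18/30) * 100
= 0.6 * 100
= 60.00%

60.00


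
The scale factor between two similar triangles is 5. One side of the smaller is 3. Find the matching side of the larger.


Similar triangles have proportional sides
Scale factor = 5
Smaller side = 3
Corresponding larger side = 3 * 5
= 15

15


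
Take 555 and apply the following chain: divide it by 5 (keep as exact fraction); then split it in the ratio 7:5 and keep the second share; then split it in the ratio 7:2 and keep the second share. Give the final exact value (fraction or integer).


Start with 555.
Step 1: Divide by 5: 555 / 5 = 111
Step 2: Split 7:5, second share = 111 * 5/12 = 185/4
Step 3: Split 7:2, second share = 185/4 * 2/9 = 185/18
Final result = 185/18

185/18


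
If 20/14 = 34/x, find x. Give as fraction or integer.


Setting up: 20/14 = 34/x
Cross multiply: 20 * x = 14 * 34
20x = 476
x = 476/20
x = 119/5

119/5


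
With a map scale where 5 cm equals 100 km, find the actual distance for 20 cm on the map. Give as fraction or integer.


Map scale: 5 cm = 100 km
Measured distance on map = 20 cm
Set up proportion: 20 * 100 / 5
= 2000 / 5
= 400 km

400


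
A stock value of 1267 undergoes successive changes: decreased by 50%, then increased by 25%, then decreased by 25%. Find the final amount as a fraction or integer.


Start: 1267
Step 1: decrease by 50% => multiply by 50/100
  1267 * 50/100 = 1267/2
Step 2: increase by 25% => multiply by 125/100
  1267/2 * 125/100 = 6335/8
Step 3: decrease by 25% => multiply by 75/100
  6335/8 * 75/100 = 19005/32
Final value = 19005/32

19005/32


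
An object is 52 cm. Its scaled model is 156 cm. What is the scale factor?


Original length = 52 cm
Scaled length = 156 cm
Scale factor = 156 / 52
= 3

3


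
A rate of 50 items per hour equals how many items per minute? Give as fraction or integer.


Converting from per hour to per minute
Rate = 50 items per hour
Divide by 60: 50/60
= 5/6 items per minute

5/6


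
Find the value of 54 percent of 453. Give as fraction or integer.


Compute 54% of 453
Convert percentage: 54% = 54/100
Multiply: 453 * 54/100
= 24462/100
= 12231/50

12231/50


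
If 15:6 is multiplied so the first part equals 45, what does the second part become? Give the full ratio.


Original ratio: 15:6
First term target: 45
Scale factor = 45 / 15 = 3
Multiply second term: 6 * 3 = 18
Equivalent ratio = 45:18

45:18


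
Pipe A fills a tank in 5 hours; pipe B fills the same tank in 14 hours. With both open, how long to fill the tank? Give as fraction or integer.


Rate of A = 1/5 job per hour
Rate of B = 1/14 job per hour
Combined rate = 1/5 + 1/14
Find common denominator: (14 + 5)/(5*14) = 19/70
Combined rate = 19/70 job per hour
Time together = 1 / (19/70) = 70/19 hours

70/19


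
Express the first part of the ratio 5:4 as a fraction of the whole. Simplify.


Total parts = 5 + 4 = 9
First part fraction = 5/9
Simplify: 5/9 = 5/9

5/9


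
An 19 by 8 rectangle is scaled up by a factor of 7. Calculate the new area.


Original dimensions: 19 x 8
Enlargement factor = 7
New width = 19 * 7 = 133
New height = 8 * 7 = 56
New area = 133 * 56 = 7448

7448


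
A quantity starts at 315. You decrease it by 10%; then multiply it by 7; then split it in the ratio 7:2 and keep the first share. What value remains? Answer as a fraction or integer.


Start with 315.
Step 1: Decrease by 10%: 315 * 90/100 = 567/2
Step 2: Multiply by 7: 567/2 * 7 = 3969/2
Step 3: Split 7:2, first share = 3969/2 * 7/9 = 3087/2
Final result = 3087/2

3087/2


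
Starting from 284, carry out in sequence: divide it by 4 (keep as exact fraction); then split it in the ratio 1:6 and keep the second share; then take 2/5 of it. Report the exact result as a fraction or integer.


Start with 284.
Step 1: Divide by 4: 284 / 4 = 71
Step 2: Split 1:6, second share = 71 * 6/7 = 426/7
Step 3: Take 2/5: 426/7 * 2/5 = 852/35
Final result = 852/35

852/35


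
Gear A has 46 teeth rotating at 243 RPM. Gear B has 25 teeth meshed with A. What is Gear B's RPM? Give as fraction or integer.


Gear ratio: teeth_A * RPM_A = teeth_B * RPM_B
46 * 243 = 25 * RPM_B
11178 = 25 * RPM_B
RPM_B = 11178 / 25
RPM_B = 11178/25

11178/25


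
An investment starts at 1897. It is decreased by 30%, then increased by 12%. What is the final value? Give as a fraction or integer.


Start: 1897
Step 1: decrease by 30% => multiply by 70/100
  1897 * 70/100 = 13279/10
Step 2: increase by 12% => multiply by 112/100
  13279/10 * 112/100 = 185906/125
Final value = 185906/125

185906/125


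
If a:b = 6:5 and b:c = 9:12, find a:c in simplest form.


Given a:b = 6:5 and b:c = 9:12
Make b consistent. Multiply first ratio by 9: a:b = 54:45
Multiply second ratio by 5: b:c = 45:60
Now b = 45 in both, so a:b:c = 54:45:60
Therefore a:c = 54:60
Simplify by GCD: a:c = 9:10

9:10


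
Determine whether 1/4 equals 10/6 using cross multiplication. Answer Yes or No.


Cross multiply to check 1/4 = 10/6
Left cross product: 1 * 6 = 6
Right cross product: 4 * 10 = 40
6 != 40
Not equal, so proportions differ => No

No


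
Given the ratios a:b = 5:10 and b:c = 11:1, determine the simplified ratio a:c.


Given a:b = 5:10 and b:c = 11:1
Make b consistent. Multiply first ratio by 11: a:b = 55:110
Multiply second ratio by 10: b:c = 110:10
Now b = 110 in both, so a:b:c = 55:110:10
Therefore a:c = 55:10
Simplify by GCD: a:c = 11:2

11:2


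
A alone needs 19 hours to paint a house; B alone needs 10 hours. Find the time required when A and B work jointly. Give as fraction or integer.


Rate of A = 1/19 job per hour
Rate of B = 1/10 job per hour
Combined rate = 1/19 + 1/10
Find common denominator: (10 + 19)/(19*10) = 29/190
Combined rate = 29/190 job per hour
Time together = 1 / (29/190) = 190/29 hours

190/29


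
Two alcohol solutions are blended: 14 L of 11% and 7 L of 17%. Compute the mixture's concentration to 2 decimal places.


Solute in mixture 1 = 11% of 14 L = 14*11/100 = 77/50 L
Solute in mixture 2 = 17% of 7 L = 7*17/100 = 119/100 L
Total solute = 77/50 + 119/100 = 273/100 L
Total volume = 14 + 7 = 21 L
Final concentration = 273/100/21 * 100 = 13.00%

13.00


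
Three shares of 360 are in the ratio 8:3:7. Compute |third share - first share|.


Total parts = 8 + 3 + 7 = 18
Value per part = 360 / 18 = 20
Shares: 8*20=160, 3*20=60, 7*20=140
Third share = 140, first share = 160
Difference = |140 - 160| = 20

20


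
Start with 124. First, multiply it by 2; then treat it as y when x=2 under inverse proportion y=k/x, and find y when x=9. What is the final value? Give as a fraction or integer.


Start with 124.
Step 1: Multiply by 2: 124 * 2 = 248
Step 2: Inverse prop: k = (248)*2; new y = k/9 = 248*2/9 = 496/9
Final result = 496/9

496/9


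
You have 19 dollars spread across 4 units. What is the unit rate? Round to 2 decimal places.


Total dollars = 19
Number of units = 4
Unit rate = 19 / 4
= 4.75 dollars per unit

4.75


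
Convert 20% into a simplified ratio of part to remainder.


Part = 20%, Remainder = 80%
Ratio = 20:80
GCD(20, 80) = 20
Simplify: 1:4 = 1:4

1:4


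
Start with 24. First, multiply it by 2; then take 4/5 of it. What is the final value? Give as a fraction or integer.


Start with 24.
Step 1: Multiply by 2: 24 * 2 = 48
Step 2: Take 4/5: 48 * 4/5 = 192/5
Final result = 192/5

192/5


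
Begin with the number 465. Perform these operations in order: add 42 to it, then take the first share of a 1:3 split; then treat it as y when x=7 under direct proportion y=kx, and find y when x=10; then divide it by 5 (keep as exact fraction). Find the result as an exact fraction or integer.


Start with 465.
Step 1: Add 42: 465+42=507; split 1:3 first = 507*1/4 = 507/4
Step 2: Direct prop: k = (507/4)/7; new y = k*10 = 507/4*10/7 = 2535/14
Step 3: Divide by 5: 2535/14 / 5 = 507/14
Final result = 507/14

507/14


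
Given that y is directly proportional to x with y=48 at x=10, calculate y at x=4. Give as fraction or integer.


Direct proportion: y = kx
Find k: k = 48/10 = 24/5
Compute y at x=4: y = 24/5 * 4
y = 96/5

96/5


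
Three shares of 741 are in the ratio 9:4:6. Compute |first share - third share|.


Total parts = 9 + 4 + 6 = 19
Value per part = 741 / 19 = 39
Shares: 9*39=351, 4*39=156, 6*39=234
First share = 351, third share = 234
Difference = |351 - 234| = 117

117


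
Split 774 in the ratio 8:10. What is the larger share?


Total parts = 8 + 10 = 18
Value per part = 774 / 18 = 43
First share = 8 * 43 = 344
Second share = 10 * 43 = 430
Larger share = 430

430


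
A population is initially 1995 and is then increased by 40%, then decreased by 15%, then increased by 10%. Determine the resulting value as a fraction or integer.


Start: 1995
Step 1: increase by 40% => multiply by 140/100
  1995 * 140/100 = 2793
Step 2: decrease by 15% => multiply by 85/100
  2793 * 85/100 = 47481/20
Step 3: increase by 10% => multiply by 110/100
  47481/20 * 110/100 = 522291/200
Final value = 522291/200

522291/200


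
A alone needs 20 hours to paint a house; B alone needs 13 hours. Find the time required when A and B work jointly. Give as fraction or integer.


Rate of A = 1/20 job per hour
Rate of B = 1/13 job per hour
Combined rate = 1/20 + 1/13
Find common denominator: (13 + 20)/(20*13) = 33/260
Combined rate = 33/260 job per hour
Time together = 1 / (33/260) = 260/33 hours

260/33


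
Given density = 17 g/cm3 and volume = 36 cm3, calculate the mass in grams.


Using mass = density * volume
Density = 17 g/cm3
Volume = 36 cm3
Mass = 17 * 36
= 612 g

612


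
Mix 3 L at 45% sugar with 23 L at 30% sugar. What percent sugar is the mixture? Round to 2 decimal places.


Solute in mixture 1 = 45% of 3 L = 3*45/100 = 27/20 L
Solute in mixture 2 = 30% of 23 L = 23*30/100 = 69/10 L
Total solute = 27/20 + 69/10 = 33/4 L
Total volume = 3 + 23 = 26 L
Final concentration = 33/4/26 * 100 = 31.73%

31.73


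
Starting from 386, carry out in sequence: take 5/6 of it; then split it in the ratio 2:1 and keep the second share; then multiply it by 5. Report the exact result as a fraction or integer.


Start with 386.
Step 1: Take 5/6: 386 * 5/6 = 965/3
Step 2: Split 2:1, second share = 965/3 * 1/3 = 965/9
Step 3: Multiply by 5: 965/9 * 5 = 4825/9
Final result = 4825/9

4825/9


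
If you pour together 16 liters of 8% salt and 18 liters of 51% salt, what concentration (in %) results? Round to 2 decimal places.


Solute in mixture 1 = 8% of 16 L = 16*8/100 = 32/25 L
Solute in mixture 2 = 51% of 18 L = 18*51/100 = 459/50 L
Total solute = 32/25 + 459/50 = 523/50 L
Total volume = 16 + 18 = 34 L
Final concentration = 523/50/34 * 100 = 30.76%

30.76


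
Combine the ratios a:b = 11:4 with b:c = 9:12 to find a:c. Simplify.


Given a:b = 11:4 and b:c = 9:12
Make b consistent. Multiply first ratio by 9: a:b = 99:36
Multiply second ratio by 4: b:c = 36:48
Now b = 36 in both, so a:b:c = 99:36:48
Therefore a:c = 99:48
Simplify by GCD: a:c = 33:16

33:16


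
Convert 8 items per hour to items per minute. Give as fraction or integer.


Converting from per hour to per minute
Rate = 8 items per hour
Divide by 60: 8/60
= 2/15 items per minute

2/15


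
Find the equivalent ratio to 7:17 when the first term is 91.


Original ratio: 7:17
First term target: 91
Scale factor = 91 / 7 = 13
Multiply second term: 17 * 13 = 221
Equivalent ratio = 91:221

91:221


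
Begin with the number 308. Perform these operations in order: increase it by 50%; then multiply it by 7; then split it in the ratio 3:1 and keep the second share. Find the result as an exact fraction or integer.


Start with 308.
Step 1: Increase by 50%: 308 * 150/100 = 462
Step 2: Multiply by 7: 462 * 7 = 3234
Step 3: Split 3:1, second share = 3234 * 1/4 = 1617/2
Final result = 1617/2

1617/2


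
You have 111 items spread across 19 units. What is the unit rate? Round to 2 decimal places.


Total items = 111
Number of units = 19
Unit rate = 111 / 19
= 5.84 items per unit

5.84


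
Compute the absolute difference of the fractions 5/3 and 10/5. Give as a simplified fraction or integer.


Simplify: 5/3 = 5/3 and 10/5 = 2
Find common denominator: LCD = 3
Convert: 5/3 and 6/3
Difference = |5 - 6|/3 = 1/3
Simplified = 1/3

1/3


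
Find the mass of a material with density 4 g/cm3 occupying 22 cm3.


Using mass = density * volume
Density = 4 g/cm3
Volume = 22 cm3
Mass = 4 * 22
= 88 g

88


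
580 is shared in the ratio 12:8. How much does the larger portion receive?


Total parts = 12 + 8 = 20
Value per part = 580 / 20 = 29
First share = 12 * 29 = 348
Second share = 8 * 29 = 232
Larger share = 348

348


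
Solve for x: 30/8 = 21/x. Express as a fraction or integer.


Setting up: 30/8 = 21/x
Cross multiply: 30 * x = 8 * 21
30x = 168
x = 168/30
x = 28/5

28/5


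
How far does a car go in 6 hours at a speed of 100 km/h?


Using distance = speed * time
Speed = 100 km/h
Time = 6 hours
Distance = 100 * 6
= 600 km

600


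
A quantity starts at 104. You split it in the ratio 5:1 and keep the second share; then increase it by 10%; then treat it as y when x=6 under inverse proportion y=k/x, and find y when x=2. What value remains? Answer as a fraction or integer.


Start with 104.
Step 1: Split 5:1, second share = 104 * 1/6 = 52/3
Step 2: Increase by 10%: 52/3 * 110/100 = 286/15
Step 3: Inverse prop: k = (286/15)*6; new y = k/2 = 286/15*6/2 = 286/5
Final result = 286/5

286/5


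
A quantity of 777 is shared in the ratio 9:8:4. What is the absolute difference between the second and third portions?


Total parts = 9 + 8 + 4 = 21
Value per part = 777 / 21 = 37
Shares: 9*37=333, 8*37=296, 4*37=148
Second share = 296, third share = 148
Difference = |296 - 148| = 148

148


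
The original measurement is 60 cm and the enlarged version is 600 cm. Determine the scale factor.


Original length = 60 cm
Scaled length = 600 cm
Scale factor = 600 / 60
= 10

10


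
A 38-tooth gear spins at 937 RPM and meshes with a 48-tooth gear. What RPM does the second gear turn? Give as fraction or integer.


Gear ratio: teeth_A * RPM_A = teeth_B * RPM_B
38 * 937 = 48 * RPM_B
35606 = 48 * RPM_B
RPM_B = 35606 / 48
RPM_B = 17803/24

17803/24


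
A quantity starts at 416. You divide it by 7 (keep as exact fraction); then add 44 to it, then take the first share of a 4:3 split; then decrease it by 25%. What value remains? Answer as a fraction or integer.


Start with 416.
Step 1: Divide by 7: 416 / 7 = 416/7
Step 2: Add 44: 416/7+44=724/7; split 4:3 first = 724/7*4/7 = 2896/49
Step 3: Decrease by 25%: 2896/49 * 75/100 = 2172/49
Final result = 2172/49

2172/49


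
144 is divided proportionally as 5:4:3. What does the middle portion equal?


Ratio = 5:4:3
Total parts = 5 + 4 + 3 = 12
Value per part = 144 / 12 = 12
First share = 5 * 12 = 60
Middle share = 4 * 12 = 48
Third share = 3 * 12 = 36

48


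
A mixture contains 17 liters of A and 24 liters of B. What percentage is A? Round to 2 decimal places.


Volume of A = 17 L
Volume of B = 24 L
Total volume = 17 + 24 = 41 L
Percentage of A = (17/41) * 100
= 41.46%

41.46


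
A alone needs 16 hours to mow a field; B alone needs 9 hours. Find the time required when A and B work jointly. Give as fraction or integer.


Rate of A = 1/16 job per hour
Rate of B = 1/9 job per hour
Combined rate = 1/16 + 1/9
Find common denominator: (9 + 16)/(16*9) = 25/144
Combined rate = 25/144 job per hour
Time together = 1 / (25/144) = 144/25 hours

144/25


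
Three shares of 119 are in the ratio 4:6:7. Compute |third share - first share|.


Total parts = 4 + 6 + 7 = 17
Value per part = 119 / 17 = 7
Shares: 4*7=28, 6*7=42, 7*7=49
Third share = 49, first share = 28
Difference = |49 - 28| = 21

21


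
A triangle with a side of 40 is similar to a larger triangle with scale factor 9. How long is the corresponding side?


Similar triangles have proportional sides
Scale factor = 9
Smaller side = 40
Corresponding larger side = 40 * 9
= 360

360


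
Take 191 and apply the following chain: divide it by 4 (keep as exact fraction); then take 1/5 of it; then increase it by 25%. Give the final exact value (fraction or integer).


Start with 191.
Step 1: Divide by 4: 191 / 4 = 191/4
Step 2: Take 1/5: 191/4 * 1/5 = 191/20
Step 3: Increase by 25%: 191/20 * 125/100 = 191/16
Final result = 191/16

191/16


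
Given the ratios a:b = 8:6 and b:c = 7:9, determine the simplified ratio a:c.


Given a:b = 8:6 and b:c = 7:9
Make b consistent. Multiply first ratio by 7: a:b = 56:42
Multiply second ratio by 6: b:c = 42:54
Now b = 42 in both, so a:b:c = 56:42:54
Therefore a:c = 56:54
Simplify by GCD: a:c = 28:27

28:27


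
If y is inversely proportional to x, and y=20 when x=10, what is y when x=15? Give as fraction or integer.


Inverse proportion: y = k/x
Find k: k = 10 * 20 = 200
Compute y at x=15: y = 200/15
y = 40/3

40/3


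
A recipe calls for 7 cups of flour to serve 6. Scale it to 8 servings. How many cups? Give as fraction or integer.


Original: 7 cups for 6 servings
Target servings = 8
Scaling factor = 8/6
New amount = 7 * 8/6
= 56/6
= 28/3 cups

28/3


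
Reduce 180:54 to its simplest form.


Find GCD(180, 54)
GCD = 18
Divide both by 18: 180/18 = 10, 54/18 = 3
Simplified ratio = 10:3

10:3


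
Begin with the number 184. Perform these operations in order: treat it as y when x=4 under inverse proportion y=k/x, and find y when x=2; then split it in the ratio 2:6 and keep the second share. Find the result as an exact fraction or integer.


Start with 184.
Step 1: Inverse prop: k = (184)*4; new y = k/2 = 184*4/2 = 368
Step 2: Split 2:6, second share = 368 * 6/8 = 276
Final result = 276

276


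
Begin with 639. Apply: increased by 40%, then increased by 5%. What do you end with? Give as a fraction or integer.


Start: 639
Step 1: increase by 40% => multiply by 140/100
  639 * 140/100 = 4473/5
Step 2: increase by 5% => multiply by 105/100
  4473/5 * 105/100 = 93933/100
Final value = 93933/100

93933/100


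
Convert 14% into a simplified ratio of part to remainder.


Part = 14%, Remainder = 86%
Ratio = 14:86
GCD(14, 86) = 2
Simplify: 7:43 = 7:43

7:43


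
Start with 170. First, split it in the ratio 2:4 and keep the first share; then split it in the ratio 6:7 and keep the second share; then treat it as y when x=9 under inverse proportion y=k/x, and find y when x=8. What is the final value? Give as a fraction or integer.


Start with 170.
Step 1: Split 2:4, first share = 170 * 2/6 = 170/3
Step 2: Split 6:7, second share = 170/3 * 7/13 = 1190/39
Step 3: Inverse prop: k = (1190/39)*9; new y = k/8 = 1190/39*9/8 = 1785/52
Final result = 1785/52

1785/52


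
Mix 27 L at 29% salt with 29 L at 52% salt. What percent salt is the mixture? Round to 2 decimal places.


Solute in mixture 1 = 29% of 27 L = 27*29/100 = 783/100 L
Solute in mixture 2 = 52% of 29 L = 29*52/100 = 377/25 L
Total solute = 783/100 + 377/25 = 2291/100 L
Total volume = 27 + 29 = 56 L
Final concentration = 2291/100/56 * 100 = 40.91%

40.91


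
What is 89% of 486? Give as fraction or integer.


Compute 89% of 486
Convert percentage: 89% = 89/100
Multiply: 486 * 89/100
= 43254/100
= 21627/50

21627/50


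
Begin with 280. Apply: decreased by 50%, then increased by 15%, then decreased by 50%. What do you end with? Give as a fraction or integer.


Start: 280
Step 1: decrease by 50% => multiply by 50/100
  280 * 50/100 = 140
Step 2: increase by 15% => multiply by 115/100
  140 * 115/100 = 161
Step 3: decrease by 50% => multiply by 50/100
  161 * 50/100 = 161/2
Final value = 161/2

161/2


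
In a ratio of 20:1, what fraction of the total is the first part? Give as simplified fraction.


Total parts = 20 + 1 = 21
First part fraction = 20/21
Simplify: 20/21 = 20/21

20/21


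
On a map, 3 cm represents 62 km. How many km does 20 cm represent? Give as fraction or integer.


Map scale: 3 cm = 62 km
Measured distance on map = 20 cm
Set up proportion: 20 * 62 / 3
= 1240 / 3
= 1240/3 km

1240/3


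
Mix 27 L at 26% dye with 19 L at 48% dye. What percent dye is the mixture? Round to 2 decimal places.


Solute in mixture 1 = 26% of 27 L = 27*26/100 = 351/50 L
Solute in mixture 2 = 48% of 19 L = 19*48/100 = 228/25 L
Total solute = 351/50 + 228/25 = 807/50 L
Total volume = 27 + 19 = 46 L
Final concentration = 807/50/46 * 100 = 35.09%

35.09


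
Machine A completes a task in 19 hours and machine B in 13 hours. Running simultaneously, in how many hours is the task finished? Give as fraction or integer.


Rate of A = 1/19 job per hour
Rate of B = 1/13 job per hour
Combined rate = 1/19 + 1/13
Find common denominator: (13 + 19)/(19*13) = 32/247
Combined rate = 32/247 job per hour
Time together = 1 / (32/247) = 247/32 hours

247/32


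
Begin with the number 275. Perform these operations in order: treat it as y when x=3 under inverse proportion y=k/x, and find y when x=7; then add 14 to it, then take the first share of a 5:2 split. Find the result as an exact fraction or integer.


Start with 275.
Step 1: Inverse prop: k = (275)*3; new y = k/7 = 275*3/7 = 825/7
Step 2: Add 14: 825/7+14=923/7; split 5:2 first = 923/7*5/7 = 4615/49
Final result = 4615/49

4615/49


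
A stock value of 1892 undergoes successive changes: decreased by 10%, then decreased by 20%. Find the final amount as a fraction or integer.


Start: 1892
Step 1: decrease by 10% => multiply by 90/100
  1892 * 90/100 = 8514/5
Step 2: decrease by 20% => multiply by 80/100
  8514/5 * 80/100 = 34056/25
Final value = 34056/25

34056/25


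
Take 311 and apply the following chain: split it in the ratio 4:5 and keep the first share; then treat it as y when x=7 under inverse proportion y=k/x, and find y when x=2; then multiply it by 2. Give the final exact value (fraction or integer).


Start with 311.
Step 1: Split 4:5, first share = 311 * 4/9 = 1244/9
Step 2: Inverse prop: k = (1244/9)*7; new y = k/2 = 1244/9*7/2 = 4354/9
Step 3: Multiply by 2: 4354/9 * 2 = 8708/9
Final result = 8708/9

8708/9


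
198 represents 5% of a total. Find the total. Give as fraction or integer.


Given: 198 is 5% of the whole
Set up: 198 = 5/100 * whole
whole = 198 * 100 / 5
whole = 19800 / 5
whole = 3960

3960


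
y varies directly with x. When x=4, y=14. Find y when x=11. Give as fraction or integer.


Direct proportion: y = kx
Find k: k = 14/4 = 7/2
Compute y at x=11: y = 7/2 * 11
y = 77/2

77/2


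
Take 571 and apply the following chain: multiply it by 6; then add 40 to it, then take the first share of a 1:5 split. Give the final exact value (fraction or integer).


Start with 571.
Step 1: Multiply by 6: 571 * 6 = 3426
Step 2: Add 40: 3426+40=3466; split 1:5 first = 3466*1/6 = 1733/3
Final result = 1733/3

1733/3


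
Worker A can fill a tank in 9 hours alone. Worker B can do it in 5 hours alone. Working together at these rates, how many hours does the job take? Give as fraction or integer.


Rate of A = 1/9 job per hour
Rate of B = 1/5 job per hour
Combined rate = 1/9 + 1/5
Find common denominator: (5 + 9)/(9*5) = 14/45
Combined rate = 14/45 job per hour
Time together = 1 / (14/45) = 45/14 hours

45/14


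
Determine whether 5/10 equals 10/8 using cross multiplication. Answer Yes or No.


Cross multiply to check 5/10 = 10/8
Left cross product: 5 * 8 = 40
Right cross product: 10 * 10 = 100
40 != 100
Not equal, so proportions differ => No

No


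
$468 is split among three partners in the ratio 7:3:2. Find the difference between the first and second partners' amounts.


Total parts = 7 + 3 + 2 = 12
Value per part = 468 / 12 = 39
Shares: 7*39=273, 3*39=117, 2*39=78
First share = 273, second share = 117
Difference = |273 - 117| = 156

156


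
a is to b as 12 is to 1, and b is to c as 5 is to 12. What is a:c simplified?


Given a:b = 12:1 and b:c = 5:12
Make b consistent. Multiply first ratio by 5: a:b = 60:5
Multiply second ratio by 1: b:c = 5:12
Now b = 5 in both, so a:b:c = 60:5:12
Therefore a:c = 60:12
Simplify by GCD: a:c = 5:1

5:1


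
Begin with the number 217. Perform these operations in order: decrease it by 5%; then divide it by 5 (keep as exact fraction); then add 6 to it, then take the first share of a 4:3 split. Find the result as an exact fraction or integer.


Start with 217.
Step 1: Decrease by 5%: 217 * 95/100 = 4123/20
Step 2: Divide by 5: 4123/20 / 5 = 4123/100
Step 3: Add 6: 4123/100+6=4723/100; split 4:3 first = 4723/100*4/7 = 4723/175
Final result = 4723/175

4723/175


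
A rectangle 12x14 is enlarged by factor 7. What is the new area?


Original dimensions: 12 x 14
Enlargement factor = 7
New width = 12 * 7 = 84
New height = 14 * 7 = 98
New area = 84 * 98 = 8232

8232


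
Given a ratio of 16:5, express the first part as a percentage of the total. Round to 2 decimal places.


Total parts = 16 + 5 = 21
First part fraction = 16/21
Percentage = (16/21) * 100
= 0.761905 * 100
= 76.19%

76.19


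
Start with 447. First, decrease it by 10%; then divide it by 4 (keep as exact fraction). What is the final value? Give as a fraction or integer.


Start with 447.
Step 1: Decrease by 10%: 447 * 90/100 = 4023/10
Step 2: Divide by 4: 4023/10 / 4 = 4023/40
Final result = 4023/40

4023/40


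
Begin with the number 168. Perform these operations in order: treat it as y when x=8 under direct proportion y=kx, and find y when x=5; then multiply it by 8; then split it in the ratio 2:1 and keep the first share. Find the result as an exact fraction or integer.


Start with 168.
Step 1: Direct prop: k = (168)/8; new y = k*5 = 168*5/8 = 105
Step 2: Multiply by 8: 105 * 8 = 840
Step 3: Split 2:1, first share = 840 * 2/3 = 560
Final result = 560

560


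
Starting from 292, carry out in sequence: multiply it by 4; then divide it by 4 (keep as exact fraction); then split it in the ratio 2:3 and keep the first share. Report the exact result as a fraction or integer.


Start with 292.
Step 1: Multiply by 4: 292 * 4 = 1168
Step 2: Divide by 4: 1168 / 4 = 292
Step 3: Split 2:3, first share = 292 * 2/5 = 584/5
Final result = 584/5

584/5


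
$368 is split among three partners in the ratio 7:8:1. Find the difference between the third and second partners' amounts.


Total parts = 7 + 8 + 1 = 16
Value per part = 368 / 16 = 23
Shares: 7*23=161, 8*23=184, 1*23=23
Third share = 23, second share = 184
Difference = |23 - 184| = 161

161


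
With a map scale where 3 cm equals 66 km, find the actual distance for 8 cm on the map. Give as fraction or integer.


Map scale: 3 cm = 66 km
Measured distance on map = 8 cm
Set up proportion: 8 * 66 / 3
= 528 / 3
= 176 km

176


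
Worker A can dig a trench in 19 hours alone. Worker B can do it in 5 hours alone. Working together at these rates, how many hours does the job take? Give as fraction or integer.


Rate of A = 1/19 job per hour
Rate of B = 1/5 job per hour
Combined rate = 1/19 + 1/5
Find common denominator: (5 + 19)/(19*5) = 24/95
Combined rate = 24/95 job per hour
Time together = 1 / (24/95) = 95/24 hours

95/24


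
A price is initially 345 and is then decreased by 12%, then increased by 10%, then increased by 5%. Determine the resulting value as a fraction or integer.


Start: 345
Step 1: decrease by 12% => multiply by 88/100
  345 * 88/100 = 1518/5
Step 2: increase by 10% => multiply by 110/100
  1518/5 * 110/100 = 8349/25
Step 3: increase by 5% => multiply by 105/100
  8349/25 * 105/100 = 175329/500
Final value = 175329/500

175329/500


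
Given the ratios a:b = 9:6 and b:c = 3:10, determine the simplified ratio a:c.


Given a:b = 9:6 and b:c = 3:10
Make b consistent. Multiply first ratio by 3: a:b = 27:18
Multiply second ratio by 6: b:c = 18:60
Now b = 18 in both, so a:b:c = 27:18:60
Therefore a:c = 27:60
Simplify by GCD: a:c = 9:20

9:20


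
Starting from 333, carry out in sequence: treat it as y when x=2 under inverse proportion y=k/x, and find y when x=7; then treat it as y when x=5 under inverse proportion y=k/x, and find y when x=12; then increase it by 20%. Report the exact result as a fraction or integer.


Start with 333.
Step 1: Inverse prop: k = (333)*2; new y = k/7 = 333*2/7 = 666/7
Step 2: Inverse prop: k = (666/7)*5; new y = k/12 = 666/7*5/12 = 555/14
Step 3: Increase by 20%: 555/14 * 120/100 = 333/7
Final result = 333/7

333/7


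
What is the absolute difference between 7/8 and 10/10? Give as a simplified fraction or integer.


Simplify: 7/8 = 7/8 and 10/10 = 1
Find common denominator: LCD = 8
Convert: 7/8 and 8/8
Difference = |7 - 8|/8 = 1/8
Simplified = 1/8

1/8


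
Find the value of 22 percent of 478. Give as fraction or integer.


Compute 22% of 478
Convert percentage: 22% = 22/100
Multiply: 478 * 22/100
= 10516/100
= 2629/25

2629/25


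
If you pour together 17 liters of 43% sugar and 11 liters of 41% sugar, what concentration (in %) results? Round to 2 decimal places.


Solute in mixture 1 = 43% of 17 L = 17*43/100 = 731/100 L
Solute in mixture 2 = 41% of 11 L = 11*41/100 = 451/100 L
Total solute = 731/100 + 451/100 = 591/50 L
Total volume = 17 + 11 = 28 L
Final concentration = 591/50/28 * 100 = 42.21%

42.21


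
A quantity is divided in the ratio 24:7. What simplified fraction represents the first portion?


Total parts = 24 + 7 = 31
First part fraction = 24/31
Simplify: 24/31 = 24/31

24/31


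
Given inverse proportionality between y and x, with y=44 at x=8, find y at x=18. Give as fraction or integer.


Inverse proportion: y = k/x
Find k: k = 8 * 44 = 352
Compute y at x=18: y = 352/18
y = 176/9

176/9


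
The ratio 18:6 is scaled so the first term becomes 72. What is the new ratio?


Original ratio: 18:6
First term target: 72
Scale factor = 72 / 18 = 4
Multiply second term: 6 * 4 = 24
Equivalent ratio = 72:24

72:24
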